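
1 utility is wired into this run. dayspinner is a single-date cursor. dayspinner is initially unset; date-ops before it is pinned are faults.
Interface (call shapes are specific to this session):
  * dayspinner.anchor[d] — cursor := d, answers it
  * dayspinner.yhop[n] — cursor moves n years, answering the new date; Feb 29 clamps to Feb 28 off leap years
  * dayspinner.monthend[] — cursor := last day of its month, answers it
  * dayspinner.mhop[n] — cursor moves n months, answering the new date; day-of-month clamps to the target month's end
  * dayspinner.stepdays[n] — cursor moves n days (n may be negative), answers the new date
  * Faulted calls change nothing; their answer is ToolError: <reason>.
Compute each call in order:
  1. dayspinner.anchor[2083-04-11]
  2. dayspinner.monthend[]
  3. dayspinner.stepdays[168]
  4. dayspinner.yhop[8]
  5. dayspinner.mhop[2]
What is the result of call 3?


Answer: 2083-10-15

Derivation:
I try dayspinner.anchor passing d='2083-04-11', giving 2083-04-11.
Calling dayspinner.monthend: 2083-04-30.
I use dayspinner.stepdays passing n='168', → 2083-10-15.
Then dayspinner.yhop passing n='8', giving 2091-10-15.
I run dayspinner.mhop passing n='2', yielding 2091-12-15.


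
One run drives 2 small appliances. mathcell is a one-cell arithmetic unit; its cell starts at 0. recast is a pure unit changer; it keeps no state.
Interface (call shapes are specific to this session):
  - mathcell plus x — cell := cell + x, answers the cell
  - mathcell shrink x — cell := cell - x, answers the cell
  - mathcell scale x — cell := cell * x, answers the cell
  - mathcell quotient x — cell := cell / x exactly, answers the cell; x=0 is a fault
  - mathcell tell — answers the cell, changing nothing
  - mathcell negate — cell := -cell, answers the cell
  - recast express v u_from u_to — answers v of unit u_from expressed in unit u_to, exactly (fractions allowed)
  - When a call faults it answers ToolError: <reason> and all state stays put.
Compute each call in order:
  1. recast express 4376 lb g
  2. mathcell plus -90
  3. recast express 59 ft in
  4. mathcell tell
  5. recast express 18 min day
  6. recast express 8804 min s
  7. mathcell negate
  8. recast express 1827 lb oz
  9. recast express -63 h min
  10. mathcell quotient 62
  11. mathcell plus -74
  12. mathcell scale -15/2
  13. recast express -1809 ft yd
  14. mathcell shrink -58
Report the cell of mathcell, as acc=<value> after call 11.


Answer: acc=-2249/31

Derivation:
Now I run recast express passing v→4376, u_from→lb, u_to→g, giving 24811502639/12500.
Next I call mathcell plus passing x→-90, — result: -90.
I try recast express passing v→59, u_from→ft, u_to→in, → 708.
Invoking mathcell tell, and observe -90.
I try recast express passing v→18, u_from→min, u_to→day, which returns 1/80.
I try recast express passing v→8804, u_from→min, u_to→s, → 528240.
Then mathcell negate: 90.
I try recast express passing v→1827, u_from→lb, u_to→oz, and get 29232.
I use recast express passing v→-63, u_from→h, u_to→min, which returns -3780.
I call mathcell quotient passing x→62, and get 45/31.
I try mathcell plus passing x→-74, and observe -2249/31.
I try mathcell scale passing x→-15/2, yielding 33735/62.
Then recast express passing v→-1809, u_from→ft, u_to→yd, → -603.
I use mathcell shrink passing x→-58, and see 37331/62.


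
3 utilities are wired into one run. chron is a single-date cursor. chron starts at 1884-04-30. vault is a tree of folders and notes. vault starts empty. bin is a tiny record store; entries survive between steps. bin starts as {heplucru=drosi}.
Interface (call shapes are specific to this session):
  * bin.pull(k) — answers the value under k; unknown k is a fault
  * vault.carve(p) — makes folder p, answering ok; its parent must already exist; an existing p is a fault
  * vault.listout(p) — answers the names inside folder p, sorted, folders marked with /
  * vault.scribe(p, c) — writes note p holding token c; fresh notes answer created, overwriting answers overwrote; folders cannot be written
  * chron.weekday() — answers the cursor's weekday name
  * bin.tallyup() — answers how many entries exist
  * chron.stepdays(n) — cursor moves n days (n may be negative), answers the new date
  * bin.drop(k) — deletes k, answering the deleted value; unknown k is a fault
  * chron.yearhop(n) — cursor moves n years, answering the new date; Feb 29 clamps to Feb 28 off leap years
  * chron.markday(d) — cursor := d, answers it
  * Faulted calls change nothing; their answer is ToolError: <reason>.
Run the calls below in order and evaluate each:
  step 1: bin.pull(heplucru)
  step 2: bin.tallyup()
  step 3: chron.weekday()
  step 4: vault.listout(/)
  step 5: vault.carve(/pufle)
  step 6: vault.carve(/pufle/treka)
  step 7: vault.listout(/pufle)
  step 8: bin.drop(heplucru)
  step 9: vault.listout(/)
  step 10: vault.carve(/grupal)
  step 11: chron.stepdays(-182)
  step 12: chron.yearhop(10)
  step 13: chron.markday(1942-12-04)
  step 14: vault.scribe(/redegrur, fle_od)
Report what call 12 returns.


Answer: 1893-10-31

Derivation:
Act: bin.pull[k=heplucru]
Obs: drosi
Act: bin.tallyup[]
Obs: 1
Act: chron.weekday[]
Obs: Wednesday
Act: vault.listout[p=/]
Obs: []
Act: vault.carve[p=/pufle]
Obs: ok
Act: vault.carve[p=/pufle/treka]
Obs: ok
Act: vault.listout[p=/pufle]
Obs: [treka/]
Act: bin.drop[k=heplucru]
Obs: drosi
Act: vault.listout[p=/]
Obs: [pufle/]
Act: vault.carve[p=/grupal]
Obs: ok
Act: chron.stepdays[n=-182]
Obs: 1883-10-31
Act: chron.yearhop[n=10]
Obs: 1893-10-31
Act: chron.markday[d=1942-12-04]
Obs: 1942-12-04
Act: vault.scribe[p=/redegrur; c=fle_od]
Obs: created


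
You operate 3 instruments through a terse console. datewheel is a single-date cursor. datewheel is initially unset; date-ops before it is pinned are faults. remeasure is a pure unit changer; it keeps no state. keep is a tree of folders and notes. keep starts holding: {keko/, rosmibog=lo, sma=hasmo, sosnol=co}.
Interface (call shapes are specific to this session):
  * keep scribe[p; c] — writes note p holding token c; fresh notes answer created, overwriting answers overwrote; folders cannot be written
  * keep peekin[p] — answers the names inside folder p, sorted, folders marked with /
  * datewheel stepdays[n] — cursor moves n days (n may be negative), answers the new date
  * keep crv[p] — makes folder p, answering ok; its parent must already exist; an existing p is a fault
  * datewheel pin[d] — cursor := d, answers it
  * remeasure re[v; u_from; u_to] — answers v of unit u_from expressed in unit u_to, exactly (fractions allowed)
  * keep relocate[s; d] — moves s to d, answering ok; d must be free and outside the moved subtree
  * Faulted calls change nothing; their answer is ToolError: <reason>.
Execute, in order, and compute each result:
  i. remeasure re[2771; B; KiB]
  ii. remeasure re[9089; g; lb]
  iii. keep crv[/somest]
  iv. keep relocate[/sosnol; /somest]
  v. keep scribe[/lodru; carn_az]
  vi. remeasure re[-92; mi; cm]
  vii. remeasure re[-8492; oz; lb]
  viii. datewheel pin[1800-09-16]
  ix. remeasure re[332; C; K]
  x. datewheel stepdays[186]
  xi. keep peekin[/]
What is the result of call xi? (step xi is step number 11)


$ remeasure re v→2771 u_from→B u_to→KiB
[out] 2771/1024
$ remeasure re v→9089 u_from→g u_to→lb
[out] 908900000/45359237
$ keep crv p→/somest
[out] ok
$ keep relocate s→/sosnol d→/somest
[out] ToolError: exists
$ keep scribe p→/lodru c→carn_az
[out] created
$ remeasure re v→-92 u_from→mi u_to→cm
[out] -74029824/5
$ remeasure re v→-8492 u_from→oz u_to→lb
[out] -2123/4
$ datewheel pin d→1800-09-16
[out] 1800-09-16
$ remeasure re v→332 u_from→C u_to→K
[out] 12103/20
$ datewheel stepdays n→186
[out] 1801-03-21
$ keep peekin p→/
[out] [keko/, lodru, rosmibog, sma, somest/, sosnol]

Answer: [keko/, lodru, rosmibog, sma, somest/, sosnol]


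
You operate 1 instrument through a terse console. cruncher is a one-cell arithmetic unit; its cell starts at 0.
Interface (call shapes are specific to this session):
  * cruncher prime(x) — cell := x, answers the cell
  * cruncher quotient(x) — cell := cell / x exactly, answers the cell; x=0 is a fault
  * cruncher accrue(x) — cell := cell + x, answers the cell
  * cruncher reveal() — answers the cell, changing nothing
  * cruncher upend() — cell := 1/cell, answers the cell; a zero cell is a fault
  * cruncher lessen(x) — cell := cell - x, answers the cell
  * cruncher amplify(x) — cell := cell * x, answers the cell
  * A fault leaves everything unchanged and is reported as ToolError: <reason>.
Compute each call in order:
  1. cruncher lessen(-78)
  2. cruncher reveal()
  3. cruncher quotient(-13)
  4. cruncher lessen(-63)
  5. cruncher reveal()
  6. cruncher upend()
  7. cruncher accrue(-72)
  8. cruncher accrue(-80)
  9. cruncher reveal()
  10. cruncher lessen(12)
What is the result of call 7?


-> cruncher lessen(x: -78)
<- 78
-> cruncher reveal()
<- 78
-> cruncher quotient(x: -13)
<- -6
-> cruncher lessen(x: -63)
<- 57
-> cruncher reveal()
<- 57
-> cruncher upend()
<- 1/57
-> cruncher accrue(x: -72)
<- -4103/57
-> cruncher accrue(x: -80)
<- -8663/57
-> cruncher reveal()
<- -8663/57
-> cruncher lessen(x: 12)
<- -9347/57

Answer: -4103/57


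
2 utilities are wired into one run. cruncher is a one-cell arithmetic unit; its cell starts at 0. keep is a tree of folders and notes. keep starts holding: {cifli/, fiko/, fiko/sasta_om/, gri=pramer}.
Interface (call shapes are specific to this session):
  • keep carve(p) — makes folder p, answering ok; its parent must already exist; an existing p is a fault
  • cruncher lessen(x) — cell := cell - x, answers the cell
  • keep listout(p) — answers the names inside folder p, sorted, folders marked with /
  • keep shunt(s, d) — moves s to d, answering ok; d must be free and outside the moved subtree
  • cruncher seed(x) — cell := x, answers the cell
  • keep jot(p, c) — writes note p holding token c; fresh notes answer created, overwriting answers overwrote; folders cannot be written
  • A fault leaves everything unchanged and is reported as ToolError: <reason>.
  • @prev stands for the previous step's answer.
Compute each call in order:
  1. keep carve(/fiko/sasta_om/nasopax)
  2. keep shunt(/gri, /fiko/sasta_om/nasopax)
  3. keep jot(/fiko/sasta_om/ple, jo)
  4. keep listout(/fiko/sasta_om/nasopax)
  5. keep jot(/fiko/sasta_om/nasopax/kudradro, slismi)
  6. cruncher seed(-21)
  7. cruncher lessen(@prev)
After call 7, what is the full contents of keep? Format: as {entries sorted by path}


-> keep carve(p→/fiko/sasta_om/nasopax)
<- ok
-> keep shunt(s→/gri, d→/fiko/sasta_om/nasopax)
<- ToolError: exists
-> keep jot(p→/fiko/sasta_om/ple, c→jo)
<- created
-> keep listout(p→/fiko/sasta_om/nasopax)
<- []
-> keep jot(p→/fiko/sasta_om/nasopax/kudradro, c→slismi)
<- created
-> cruncher seed(x→-21)
<- -21
-> cruncher lessen(x→@prev)
<- 0

Answer: {cifli/, fiko/, fiko/sasta_om/, fiko/sasta_om/nasopax/, fiko/sasta_om/nasopax/kudradro=slismi, fiko/sasta_om/ple=jo, gri=pramer}


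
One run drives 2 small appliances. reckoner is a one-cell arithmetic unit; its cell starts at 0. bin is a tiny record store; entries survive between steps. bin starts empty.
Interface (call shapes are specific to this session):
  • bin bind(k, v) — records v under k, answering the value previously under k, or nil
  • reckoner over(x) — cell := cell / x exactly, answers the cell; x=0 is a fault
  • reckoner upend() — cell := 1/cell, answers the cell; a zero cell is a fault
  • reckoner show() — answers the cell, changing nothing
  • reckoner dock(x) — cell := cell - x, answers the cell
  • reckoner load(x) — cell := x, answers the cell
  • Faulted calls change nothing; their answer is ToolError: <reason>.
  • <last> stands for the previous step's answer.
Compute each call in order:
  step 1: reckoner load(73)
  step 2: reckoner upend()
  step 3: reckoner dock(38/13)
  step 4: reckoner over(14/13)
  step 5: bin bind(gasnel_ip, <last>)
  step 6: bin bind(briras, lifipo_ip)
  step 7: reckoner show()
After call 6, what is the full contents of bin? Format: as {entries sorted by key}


I invoke reckoner load using x='73', yielding 73.
I run reckoner upend, and see 1/73.
Then reckoner dock using x='38/13', and see -2761/949.
Then reckoner over using x='14/13': -2761/1022.
I try bin bind using k='gasnel_ip', v='<last>': nil.
I call bin bind using k='briras', v='lifipo_ip', yielding nil.
Calling reckoner show, and see -2761/1022.

Answer: {briras=lifipo_ip, gasnel_ip=-2761/1022}


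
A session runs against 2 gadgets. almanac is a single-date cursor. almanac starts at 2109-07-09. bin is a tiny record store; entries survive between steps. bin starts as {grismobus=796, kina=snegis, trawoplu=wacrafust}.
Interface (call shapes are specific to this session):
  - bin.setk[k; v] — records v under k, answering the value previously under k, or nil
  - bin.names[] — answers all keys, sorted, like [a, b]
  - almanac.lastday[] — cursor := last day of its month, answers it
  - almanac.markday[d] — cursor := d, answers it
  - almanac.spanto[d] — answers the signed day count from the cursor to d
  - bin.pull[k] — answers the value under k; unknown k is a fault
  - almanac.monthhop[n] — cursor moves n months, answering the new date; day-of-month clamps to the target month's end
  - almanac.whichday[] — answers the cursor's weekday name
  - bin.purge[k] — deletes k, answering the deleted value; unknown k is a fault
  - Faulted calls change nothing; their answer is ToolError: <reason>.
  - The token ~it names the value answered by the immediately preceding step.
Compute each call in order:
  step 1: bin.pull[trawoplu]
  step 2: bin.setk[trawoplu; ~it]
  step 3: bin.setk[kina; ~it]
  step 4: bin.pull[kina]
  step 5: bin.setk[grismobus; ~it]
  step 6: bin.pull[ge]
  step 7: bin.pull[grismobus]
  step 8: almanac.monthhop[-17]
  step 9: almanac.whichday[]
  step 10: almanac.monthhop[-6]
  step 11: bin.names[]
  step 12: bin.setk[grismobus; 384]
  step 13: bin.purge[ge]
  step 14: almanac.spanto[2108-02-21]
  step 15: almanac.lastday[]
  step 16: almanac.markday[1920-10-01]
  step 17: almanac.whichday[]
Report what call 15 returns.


Answer: 2107-08-31

Derivation:
-- bin.pull(k=trawoplu) : wacrafust
-- bin.setk(k=trawoplu, v=~it) : wacrafust
-- bin.setk(k=kina, v=~it) : snegis
-- bin.pull(k=kina) : wacrafust
-- bin.setk(k=grismobus, v=~it) : 796
-- bin.pull(k=ge) : ToolError: no such key ge
-- bin.pull(k=grismobus) : wacrafust
-- almanac.monthhop(n=-17) : 2108-02-09
-- almanac.whichday() : Thursday
-- almanac.monthhop(n=-6) : 2107-08-09
-- bin.names() : [grismobus, kina, trawoplu]
-- bin.setk(k=grismobus, v=384) : wacrafust
-- bin.purge(k=ge) : ToolError: no such key ge
-- almanac.spanto(d=2108-02-21) : 196
-- almanac.lastday() : 2107-08-31
-- almanac.markday(d=1920-10-01) : 1920-10-01
-- almanac.whichday() : Friday


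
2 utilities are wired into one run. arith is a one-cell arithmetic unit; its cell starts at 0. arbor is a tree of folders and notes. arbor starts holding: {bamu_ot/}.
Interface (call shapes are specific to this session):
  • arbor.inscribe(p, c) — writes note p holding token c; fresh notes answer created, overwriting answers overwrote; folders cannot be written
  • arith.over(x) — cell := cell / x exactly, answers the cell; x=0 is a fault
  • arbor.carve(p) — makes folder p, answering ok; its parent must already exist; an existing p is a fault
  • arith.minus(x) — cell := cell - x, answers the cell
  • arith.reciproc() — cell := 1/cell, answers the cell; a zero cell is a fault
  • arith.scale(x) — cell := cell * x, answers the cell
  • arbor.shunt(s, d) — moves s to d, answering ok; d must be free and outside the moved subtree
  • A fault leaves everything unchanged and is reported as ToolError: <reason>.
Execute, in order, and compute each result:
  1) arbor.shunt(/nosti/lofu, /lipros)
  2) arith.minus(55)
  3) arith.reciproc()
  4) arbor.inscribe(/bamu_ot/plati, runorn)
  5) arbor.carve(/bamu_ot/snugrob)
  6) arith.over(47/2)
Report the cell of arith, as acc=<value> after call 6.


Act: shunt[/nosti/lofu; /lipros]
Obs: ToolError: not found
Act: minus[55]
Obs: -55
Act: reciproc[]
Obs: -1/55
Act: inscribe[/bamu_ot/plati; runorn]
Obs: created
Act: carve[/bamu_ot/snugrob]
Obs: ok
Act: over[47/2]
Obs: -2/2585

Answer: acc=-2/2585


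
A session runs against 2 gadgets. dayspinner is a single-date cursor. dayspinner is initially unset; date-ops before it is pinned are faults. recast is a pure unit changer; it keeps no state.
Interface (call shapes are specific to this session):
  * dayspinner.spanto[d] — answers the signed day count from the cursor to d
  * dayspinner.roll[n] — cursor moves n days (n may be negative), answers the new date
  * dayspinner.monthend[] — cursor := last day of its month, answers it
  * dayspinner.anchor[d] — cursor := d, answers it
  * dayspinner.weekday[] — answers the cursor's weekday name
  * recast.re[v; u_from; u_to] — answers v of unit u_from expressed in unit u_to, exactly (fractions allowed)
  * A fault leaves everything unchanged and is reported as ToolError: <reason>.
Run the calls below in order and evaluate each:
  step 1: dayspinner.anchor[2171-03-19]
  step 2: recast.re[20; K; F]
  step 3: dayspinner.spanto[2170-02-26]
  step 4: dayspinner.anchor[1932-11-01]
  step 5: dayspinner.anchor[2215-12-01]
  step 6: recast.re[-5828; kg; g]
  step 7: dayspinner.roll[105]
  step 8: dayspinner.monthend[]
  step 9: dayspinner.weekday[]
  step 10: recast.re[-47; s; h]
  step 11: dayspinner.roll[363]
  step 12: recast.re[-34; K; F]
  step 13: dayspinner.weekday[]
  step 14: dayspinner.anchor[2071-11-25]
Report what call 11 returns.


Answer: 2217-03-29

Derivation:
> dayspinner.anchor d='2171-03-19'
:: 2171-03-19
> recast.re v='20' u_from='K' u_to='F'
:: -42367/100
> dayspinner.spanto d='2170-02-26'
:: -386
> dayspinner.anchor d='1932-11-01'
:: 1932-11-01
> dayspinner.anchor d='2215-12-01'
:: 2215-12-01
> recast.re v='-5828' u_from='kg' u_to='g'
:: -5828000
> dayspinner.roll n='105'
:: 2216-03-15
> dayspinner.monthend
:: 2216-03-31
> dayspinner.weekday
:: Sunday
> recast.re v='-47' u_from='s' u_to='h'
:: -47/3600
> dayspinner.roll n='363'
:: 2217-03-29
> recast.re v='-34' u_from='K' u_to='F'
:: -52087/100
> dayspinner.weekday
:: Saturday
> dayspinner.anchor d='2071-11-25'
:: 2071-11-25


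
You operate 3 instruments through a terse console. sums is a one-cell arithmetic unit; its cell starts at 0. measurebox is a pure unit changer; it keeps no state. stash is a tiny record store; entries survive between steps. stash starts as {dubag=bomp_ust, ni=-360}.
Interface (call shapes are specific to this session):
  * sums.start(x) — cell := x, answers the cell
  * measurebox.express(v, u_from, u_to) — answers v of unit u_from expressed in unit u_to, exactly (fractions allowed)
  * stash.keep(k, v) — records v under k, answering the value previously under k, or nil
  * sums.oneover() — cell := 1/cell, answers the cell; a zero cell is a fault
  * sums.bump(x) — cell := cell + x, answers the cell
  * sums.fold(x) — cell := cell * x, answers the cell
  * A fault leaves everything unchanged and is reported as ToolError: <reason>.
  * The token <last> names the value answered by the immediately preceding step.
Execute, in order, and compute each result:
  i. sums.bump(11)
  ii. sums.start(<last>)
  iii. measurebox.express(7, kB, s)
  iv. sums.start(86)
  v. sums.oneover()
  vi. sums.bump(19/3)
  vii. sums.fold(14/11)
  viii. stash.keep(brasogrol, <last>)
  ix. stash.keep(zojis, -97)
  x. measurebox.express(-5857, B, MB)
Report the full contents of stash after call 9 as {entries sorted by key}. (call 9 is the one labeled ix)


I run sums.bump(x='11'), and see 11.
Then sums.start(x='<last>'), giving 11.
I use measurebox.express(v='7', u_from='kB', u_to='s'), which returns ToolError: incompatible units.
Invoking sums.start(x='86'), → 86.
I call sums.oneover(), and see 1/86.
Then sums.bump(x='19/3'), which returns 1637/258.
Using sums.fold(x='14/11'), → 11459/1419.
I try stash.keep(k='brasogrol', v='<last>'), — result: nil.
Invoking stash.keep(k='zojis', v='-97'), and see nil.
I invoke measurebox.express(v='-5857', u_from='B', u_to='MB'), — result: -5857/1000000.

Answer: {brasogrol=11459/1419, dubag=bomp_ust, ni=-360, zojis=-97}


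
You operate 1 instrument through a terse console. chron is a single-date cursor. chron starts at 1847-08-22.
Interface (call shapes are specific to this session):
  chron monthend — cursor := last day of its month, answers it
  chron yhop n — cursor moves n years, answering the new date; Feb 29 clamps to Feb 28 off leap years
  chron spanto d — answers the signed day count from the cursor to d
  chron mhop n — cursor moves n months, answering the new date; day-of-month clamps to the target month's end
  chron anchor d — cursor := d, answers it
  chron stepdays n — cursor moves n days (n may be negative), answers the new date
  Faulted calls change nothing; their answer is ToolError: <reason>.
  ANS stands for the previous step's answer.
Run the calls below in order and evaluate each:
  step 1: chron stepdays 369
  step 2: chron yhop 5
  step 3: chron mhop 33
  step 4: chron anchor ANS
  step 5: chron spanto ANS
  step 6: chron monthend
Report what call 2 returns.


[in] chron stepdays 369
  1848-08-25
[in] chron yhop 5
  1853-08-25
[in] chron mhop 33
  1856-05-25
[in] chron anchor ANS
  1856-05-25
[in] chron spanto ANS
  0
[in] chron monthend
  1856-05-31

Answer: 1853-08-25


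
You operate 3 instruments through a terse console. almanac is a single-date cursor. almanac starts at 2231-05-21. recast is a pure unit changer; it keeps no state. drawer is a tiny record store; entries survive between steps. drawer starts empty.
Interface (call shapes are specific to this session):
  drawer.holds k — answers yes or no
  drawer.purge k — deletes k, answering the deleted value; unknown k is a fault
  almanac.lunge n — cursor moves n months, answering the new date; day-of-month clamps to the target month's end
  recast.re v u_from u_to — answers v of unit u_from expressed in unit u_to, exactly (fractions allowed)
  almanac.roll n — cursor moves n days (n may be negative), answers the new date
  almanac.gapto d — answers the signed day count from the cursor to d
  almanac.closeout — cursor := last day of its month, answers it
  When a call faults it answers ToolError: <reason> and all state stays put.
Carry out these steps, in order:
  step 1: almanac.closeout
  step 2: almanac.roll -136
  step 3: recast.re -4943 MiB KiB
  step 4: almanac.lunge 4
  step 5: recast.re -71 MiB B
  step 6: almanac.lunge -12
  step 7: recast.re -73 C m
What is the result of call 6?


Answer: 2230-05-15

Derivation:
I use almanac.closeout(), yielding 2231-05-31.
Now I run almanac.roll with n: -136, and observe 2231-01-15.
I invoke recast.re with v: -4943, u_from: MiB, u_to: KiB: -5061632.
Then almanac.lunge with n: 4: 2231-05-15.
I invoke recast.re with v: -71, u_from: MiB, u_to: B, and observe -74448896.
Calling almanac.lunge with n: -12: 2230-05-15.
Invoking recast.re with v: -73, u_from: C, u_to: m, giving ToolError: incompatible units.


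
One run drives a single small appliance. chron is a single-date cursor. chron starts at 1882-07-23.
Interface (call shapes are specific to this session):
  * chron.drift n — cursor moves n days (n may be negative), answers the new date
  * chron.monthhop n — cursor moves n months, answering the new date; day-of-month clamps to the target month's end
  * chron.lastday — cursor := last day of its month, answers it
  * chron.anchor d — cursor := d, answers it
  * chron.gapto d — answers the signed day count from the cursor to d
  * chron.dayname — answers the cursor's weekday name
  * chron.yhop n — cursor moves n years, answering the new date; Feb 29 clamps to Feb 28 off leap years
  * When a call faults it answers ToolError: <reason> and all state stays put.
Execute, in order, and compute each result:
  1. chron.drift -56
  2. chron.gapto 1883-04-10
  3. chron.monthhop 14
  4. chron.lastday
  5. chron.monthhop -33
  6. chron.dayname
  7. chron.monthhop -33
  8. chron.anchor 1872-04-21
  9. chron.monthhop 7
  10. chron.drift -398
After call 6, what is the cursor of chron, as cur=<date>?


Answer: cur=1880-10-31

Derivation:
Act: chron.drift[n→-56]
Obs: 1882-05-28
Act: chron.gapto[d→1883-04-10]
Obs: 317
Act: chron.monthhop[n→14]
Obs: 1883-07-28
Act: chron.lastday[]
Obs: 1883-07-31
Act: chron.monthhop[n→-33]
Obs: 1880-10-31
Act: chron.dayname[]
Obs: Sunday
Act: chron.monthhop[n→-33]
Obs: 1878-01-31
Act: chron.anchor[d→1872-04-21]
Obs: 1872-04-21
Act: chron.monthhop[n→7]
Obs: 1872-11-21
Act: chron.drift[n→-398]
Obs: 1871-10-20


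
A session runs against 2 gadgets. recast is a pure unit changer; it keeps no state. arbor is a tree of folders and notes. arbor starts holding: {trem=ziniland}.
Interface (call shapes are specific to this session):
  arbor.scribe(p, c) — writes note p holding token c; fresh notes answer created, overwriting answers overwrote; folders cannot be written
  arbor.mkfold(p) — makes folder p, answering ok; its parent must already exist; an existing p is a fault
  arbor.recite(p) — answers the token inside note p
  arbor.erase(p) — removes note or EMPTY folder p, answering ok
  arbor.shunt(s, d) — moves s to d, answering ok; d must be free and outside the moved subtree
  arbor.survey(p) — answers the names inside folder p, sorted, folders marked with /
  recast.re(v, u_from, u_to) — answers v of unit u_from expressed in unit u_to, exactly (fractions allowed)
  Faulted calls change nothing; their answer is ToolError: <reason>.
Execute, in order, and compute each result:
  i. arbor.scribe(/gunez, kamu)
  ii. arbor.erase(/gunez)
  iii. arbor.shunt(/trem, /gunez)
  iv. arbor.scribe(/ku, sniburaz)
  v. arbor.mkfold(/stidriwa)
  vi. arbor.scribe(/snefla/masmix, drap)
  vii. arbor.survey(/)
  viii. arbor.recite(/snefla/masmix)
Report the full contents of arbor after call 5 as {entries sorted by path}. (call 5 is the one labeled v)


Answer: {gunez=ziniland, ku=sniburaz, stidriwa/}

Derivation:
·→ scribe(p→/gunez, c→kamu)
·← created
·→ erase(p→/gunez)
·← ok
·→ shunt(s→/trem, d→/gunez)
·← ok
·→ scribe(p→/ku, c→sniburaz)
·← created
·→ mkfold(p→/stidriwa)
·← ok
·→ scribe(p→/snefla/masmix, c→drap)
·← ToolError: no parent
·→ survey(p→/)
·← [gunez, ku, stidriwa/]
·→ recite(p→/snefla/masmix)
·← ToolError: not found


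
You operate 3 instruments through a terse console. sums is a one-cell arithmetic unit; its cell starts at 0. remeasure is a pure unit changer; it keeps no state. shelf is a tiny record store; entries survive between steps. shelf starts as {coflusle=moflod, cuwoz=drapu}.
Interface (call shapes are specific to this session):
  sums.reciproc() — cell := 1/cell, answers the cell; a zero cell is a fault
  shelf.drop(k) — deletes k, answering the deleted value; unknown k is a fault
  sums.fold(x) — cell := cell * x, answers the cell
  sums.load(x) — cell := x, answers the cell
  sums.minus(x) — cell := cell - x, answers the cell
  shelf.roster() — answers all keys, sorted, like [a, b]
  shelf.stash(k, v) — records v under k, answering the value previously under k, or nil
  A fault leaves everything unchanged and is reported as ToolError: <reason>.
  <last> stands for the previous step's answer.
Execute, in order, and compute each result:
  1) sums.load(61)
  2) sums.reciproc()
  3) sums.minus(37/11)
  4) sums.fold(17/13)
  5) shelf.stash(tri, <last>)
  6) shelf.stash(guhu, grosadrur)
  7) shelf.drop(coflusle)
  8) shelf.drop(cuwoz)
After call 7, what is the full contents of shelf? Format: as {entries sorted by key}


Answer: {cuwoz=drapu, guhu=grosadrur, tri=-38182/8723}

Derivation:
Act: load[x: 61]
Obs: 61
Act: reciproc[]
Obs: 1/61
Act: minus[x: 37/11]
Obs: -2246/671
Act: fold[x: 17/13]
Obs: -38182/8723
Act: stash[k: tri; v: <last>]
Obs: nil
Act: stash[k: guhu; v: grosadrur]
Obs: nil
Act: drop[k: coflusle]
Obs: moflod
Act: drop[k: cuwoz]
Obs: drapu


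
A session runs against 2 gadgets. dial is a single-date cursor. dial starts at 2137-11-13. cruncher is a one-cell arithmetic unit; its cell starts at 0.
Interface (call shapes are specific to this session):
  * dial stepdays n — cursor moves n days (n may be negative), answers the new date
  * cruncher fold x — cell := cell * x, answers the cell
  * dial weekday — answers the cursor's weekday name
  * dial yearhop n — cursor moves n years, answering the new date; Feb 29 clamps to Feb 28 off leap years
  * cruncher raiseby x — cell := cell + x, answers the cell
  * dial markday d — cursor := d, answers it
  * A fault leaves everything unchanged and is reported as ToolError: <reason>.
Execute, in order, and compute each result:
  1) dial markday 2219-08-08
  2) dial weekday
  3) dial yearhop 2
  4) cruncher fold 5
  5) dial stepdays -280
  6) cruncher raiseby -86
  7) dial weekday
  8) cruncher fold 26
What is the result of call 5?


-> dial markday(d: 2219-08-08)
<- 2219-08-08
-> dial weekday()
<- Sunday
-> dial yearhop(n: 2)
<- 2221-08-08
-> cruncher fold(x: 5)
<- 0
-> dial stepdays(n: -280)
<- 2220-11-01
-> cruncher raiseby(x: -86)
<- -86
-> dial weekday()
<- Wednesday
-> cruncher fold(x: 26)
<- -2236

Answer: 2220-11-01


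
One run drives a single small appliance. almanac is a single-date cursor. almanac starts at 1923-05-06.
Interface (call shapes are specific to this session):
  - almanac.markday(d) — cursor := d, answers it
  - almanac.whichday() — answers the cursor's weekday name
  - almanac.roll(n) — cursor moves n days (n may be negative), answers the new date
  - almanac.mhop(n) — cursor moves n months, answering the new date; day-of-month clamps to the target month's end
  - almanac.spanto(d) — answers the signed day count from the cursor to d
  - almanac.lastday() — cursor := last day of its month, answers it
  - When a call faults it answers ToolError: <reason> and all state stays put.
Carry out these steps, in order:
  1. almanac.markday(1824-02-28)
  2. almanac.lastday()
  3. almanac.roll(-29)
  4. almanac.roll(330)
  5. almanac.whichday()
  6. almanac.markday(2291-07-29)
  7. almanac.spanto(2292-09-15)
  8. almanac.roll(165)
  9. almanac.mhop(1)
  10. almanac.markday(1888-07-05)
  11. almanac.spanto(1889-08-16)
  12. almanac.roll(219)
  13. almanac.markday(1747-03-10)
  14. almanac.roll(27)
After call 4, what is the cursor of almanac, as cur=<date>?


-> markday(d→1824-02-28)
<- 1824-02-28
-> lastday()
<- 1824-02-29
-> roll(n→-29)
<- 1824-01-31
-> roll(n→330)
<- 1824-12-26
-> whichday()
<- Sunday
-> markday(d→2291-07-29)
<- 2291-07-29
-> spanto(d→2292-09-15)
<- 414
-> roll(n→165)
<- 2292-01-10
-> mhop(n→1)
<- 2292-02-10
-> markday(d→1888-07-05)
<- 1888-07-05
-> spanto(d→1889-08-16)
<- 407
-> roll(n→219)
<- 1889-02-09
-> markday(d→1747-03-10)
<- 1747-03-10
-> roll(n→27)
<- 1747-04-06

Answer: cur=1824-12-26


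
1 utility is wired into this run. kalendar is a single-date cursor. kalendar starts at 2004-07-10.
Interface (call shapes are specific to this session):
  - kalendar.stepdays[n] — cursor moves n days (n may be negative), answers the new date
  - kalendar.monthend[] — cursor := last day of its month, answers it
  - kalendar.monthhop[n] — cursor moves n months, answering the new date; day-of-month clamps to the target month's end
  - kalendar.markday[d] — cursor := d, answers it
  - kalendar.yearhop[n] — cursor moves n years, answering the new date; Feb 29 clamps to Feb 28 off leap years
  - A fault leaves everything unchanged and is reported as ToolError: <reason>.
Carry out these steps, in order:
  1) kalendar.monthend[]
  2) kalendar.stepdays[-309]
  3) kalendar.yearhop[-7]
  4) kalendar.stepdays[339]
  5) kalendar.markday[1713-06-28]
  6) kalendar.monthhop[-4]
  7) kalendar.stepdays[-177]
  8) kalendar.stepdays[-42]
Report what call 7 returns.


> kalendar.monthend
:: 2004-07-31
> kalendar.stepdays n='-309'
:: 2003-09-26
> kalendar.yearhop n='-7'
:: 1996-09-26
> kalendar.stepdays n='339'
:: 1997-08-31
> kalendar.markday d='1713-06-28'
:: 1713-06-28
> kalendar.monthhop n='-4'
:: 1713-02-28
> kalendar.stepdays n='-177'
:: 1712-09-04
> kalendar.stepdays n='-42'
:: 1712-07-24

Answer: 1712-09-04


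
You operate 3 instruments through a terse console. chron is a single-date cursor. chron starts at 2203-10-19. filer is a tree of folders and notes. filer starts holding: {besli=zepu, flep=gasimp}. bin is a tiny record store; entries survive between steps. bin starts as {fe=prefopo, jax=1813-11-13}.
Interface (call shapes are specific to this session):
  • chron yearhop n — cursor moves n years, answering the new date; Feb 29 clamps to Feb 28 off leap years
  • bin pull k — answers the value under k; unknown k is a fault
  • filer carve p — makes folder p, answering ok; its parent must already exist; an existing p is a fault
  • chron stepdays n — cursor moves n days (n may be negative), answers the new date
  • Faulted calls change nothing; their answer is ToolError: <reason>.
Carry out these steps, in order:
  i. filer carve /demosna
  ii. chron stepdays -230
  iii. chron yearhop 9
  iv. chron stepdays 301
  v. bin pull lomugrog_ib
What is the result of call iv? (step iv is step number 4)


>> filer carve(p→/demosna)
<< ok
>> chron stepdays(n→-230)
<< 2203-03-03
>> chron yearhop(n→9)
<< 2212-03-03
>> chron stepdays(n→301)
<< 2212-12-29
>> bin pull(k→lomugrog_ib)
<< ToolError: no such key lomugrog_ib

Answer: 2212-12-29


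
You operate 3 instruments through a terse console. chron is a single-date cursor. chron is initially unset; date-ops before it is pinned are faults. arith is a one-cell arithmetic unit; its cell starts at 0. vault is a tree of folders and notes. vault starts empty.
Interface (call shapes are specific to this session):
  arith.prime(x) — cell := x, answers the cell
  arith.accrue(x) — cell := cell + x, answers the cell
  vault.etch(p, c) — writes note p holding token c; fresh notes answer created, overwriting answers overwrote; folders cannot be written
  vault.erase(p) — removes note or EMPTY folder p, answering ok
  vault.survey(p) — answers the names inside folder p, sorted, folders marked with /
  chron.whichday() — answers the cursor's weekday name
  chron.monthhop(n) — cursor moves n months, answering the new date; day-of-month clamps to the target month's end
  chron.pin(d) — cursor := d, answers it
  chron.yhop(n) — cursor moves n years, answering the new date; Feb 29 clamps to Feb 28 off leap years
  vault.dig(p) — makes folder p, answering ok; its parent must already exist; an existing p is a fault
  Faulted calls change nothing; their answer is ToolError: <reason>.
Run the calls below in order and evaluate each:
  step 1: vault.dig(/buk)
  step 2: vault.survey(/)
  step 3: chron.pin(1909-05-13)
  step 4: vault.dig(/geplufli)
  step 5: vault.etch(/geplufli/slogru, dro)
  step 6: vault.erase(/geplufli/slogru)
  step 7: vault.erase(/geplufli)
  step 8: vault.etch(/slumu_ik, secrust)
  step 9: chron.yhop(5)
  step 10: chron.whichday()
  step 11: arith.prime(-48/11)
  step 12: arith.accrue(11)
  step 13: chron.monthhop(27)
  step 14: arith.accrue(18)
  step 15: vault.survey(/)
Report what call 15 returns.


Answer: [buk/, slumu_ik]

Derivation:
Act: vault.dig[p='/buk']
Obs: ok
Act: vault.survey[p='/']
Obs: [buk/]
Act: chron.pin[d='1909-05-13']
Obs: 1909-05-13
Act: vault.dig[p='/geplufli']
Obs: ok
Act: vault.etch[p='/geplufli/slogru'; c='dro']
Obs: created
Act: vault.erase[p='/geplufli/slogru']
Obs: ok
Act: vault.erase[p='/geplufli']
Obs: ok
Act: vault.etch[p='/slumu_ik'; c='secrust']
Obs: created
Act: chron.yhop[n='5']
Obs: 1914-05-13
Act: chron.whichday[]
Obs: Wednesday
Act: arith.prime[x='-48/11']
Obs: -48/11
Act: arith.accrue[x='11']
Obs: 73/11
Act: chron.monthhop[n='27']
Obs: 1916-08-13
Act: arith.accrue[x='18']
Obs: 271/11
Act: vault.survey[p='/']
Obs: [buk/, slumu_ik]


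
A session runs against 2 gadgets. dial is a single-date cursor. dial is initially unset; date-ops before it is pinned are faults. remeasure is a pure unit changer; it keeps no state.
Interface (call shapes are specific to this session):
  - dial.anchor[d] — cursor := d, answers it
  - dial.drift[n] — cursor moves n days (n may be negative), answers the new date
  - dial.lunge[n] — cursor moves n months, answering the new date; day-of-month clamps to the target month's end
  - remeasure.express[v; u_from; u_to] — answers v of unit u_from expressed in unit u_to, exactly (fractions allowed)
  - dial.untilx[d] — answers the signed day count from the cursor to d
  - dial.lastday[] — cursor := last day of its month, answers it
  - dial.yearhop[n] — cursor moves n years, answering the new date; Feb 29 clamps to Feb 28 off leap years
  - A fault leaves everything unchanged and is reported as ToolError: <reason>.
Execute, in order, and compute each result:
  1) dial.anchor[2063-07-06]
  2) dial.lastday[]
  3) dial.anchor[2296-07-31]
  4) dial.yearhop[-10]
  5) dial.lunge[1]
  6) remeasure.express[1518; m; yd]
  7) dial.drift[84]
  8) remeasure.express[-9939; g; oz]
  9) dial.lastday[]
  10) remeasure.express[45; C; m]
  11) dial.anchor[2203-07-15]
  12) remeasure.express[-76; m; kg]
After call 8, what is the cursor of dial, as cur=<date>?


Answer: cur=2286-11-23

Derivation:
% dial.anchor d='2063-07-06'
  2063-07-06
% dial.lastday
  2063-07-31
% dial.anchor d='2296-07-31'
  2296-07-31
% dial.yearhop n='-10'
  2286-07-31
% dial.lunge n='1'
  2286-08-31
% remeasure.express v='1518' u_from='m' u_to='yd'
  632500/381
% dial.drift n='84'
  2286-11-23
% remeasure.express v='-9939' u_from='g' u_to='oz'
  -15902400000/45359237
% dial.lastday
  2286-11-30
% remeasure.express v='45' u_from='C' u_to='m'
  ToolError: incompatible units
% dial.anchor d='2203-07-15'
  2203-07-15
% remeasure.express v='-76' u_from='m' u_to='kg'
  ToolError: incompatible units


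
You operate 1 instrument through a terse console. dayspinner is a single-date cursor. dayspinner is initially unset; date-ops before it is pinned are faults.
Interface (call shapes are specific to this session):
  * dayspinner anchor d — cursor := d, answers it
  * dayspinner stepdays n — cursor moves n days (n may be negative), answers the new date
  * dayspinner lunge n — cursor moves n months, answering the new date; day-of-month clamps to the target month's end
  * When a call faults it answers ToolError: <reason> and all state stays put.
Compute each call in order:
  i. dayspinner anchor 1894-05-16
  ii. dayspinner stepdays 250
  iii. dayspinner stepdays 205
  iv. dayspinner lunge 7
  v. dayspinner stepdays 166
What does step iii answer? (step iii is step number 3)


Answer: 1895-08-14

Derivation:
Then dayspinner anchor on d→1894-05-16, which returns 1894-05-16.
Next I call dayspinner stepdays on n→250: 1895-01-21.
I use dayspinner stepdays on n→205, which returns 1895-08-14.
I try dayspinner lunge on n→7, and get 1896-03-14.
Calling dayspinner stepdays on n→166, and get 1896-08-27.


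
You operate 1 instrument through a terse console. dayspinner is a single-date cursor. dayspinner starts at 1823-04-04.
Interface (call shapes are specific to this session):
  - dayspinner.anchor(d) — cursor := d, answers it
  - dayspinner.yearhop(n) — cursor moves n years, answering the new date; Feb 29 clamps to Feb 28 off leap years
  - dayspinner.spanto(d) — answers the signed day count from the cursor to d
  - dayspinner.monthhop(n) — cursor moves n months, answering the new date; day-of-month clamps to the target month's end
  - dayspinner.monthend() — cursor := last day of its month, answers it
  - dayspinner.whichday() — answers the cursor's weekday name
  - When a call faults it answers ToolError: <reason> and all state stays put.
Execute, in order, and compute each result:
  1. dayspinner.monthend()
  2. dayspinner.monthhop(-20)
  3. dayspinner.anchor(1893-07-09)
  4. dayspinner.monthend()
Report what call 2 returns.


Invoking dayspinner.monthend, giving 1823-04-30.
I invoke dayspinner.monthhop on n=-20: 1821-08-30.
I try dayspinner.anchor on d=1893-07-09, and see 1893-07-09.
I run dayspinner.monthend(), which returns 1893-07-31.

Answer: 1821-08-30
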